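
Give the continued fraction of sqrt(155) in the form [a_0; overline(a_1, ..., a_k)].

Write x_i = (sqrt(155) + m_i)/d_i with (m_0, d_0) = (0, 1). a_0 = floor(sqrt(155)) = 12, since 12^2 = 144 <= 155 < 169 = 13^2.
Iterate m_{i+1} = d_i*a_i - m_i, d_{i+1} = (155 - m_{i+1}^2)/d_i, a_{i+1} = floor((a_0 + m_{i+1})/d_{i+1}):
  m_1 = 1*12 - 0 = 12, d_1 = (155 - 12^2)/1 = 11/1 = 11, a_1 = floor((12 + 12)/11) = 2.
  m_2 = 11*2 - 12 = 10, d_2 = (155 - 10^2)/11 = 55/11 = 5, a_2 = floor((12 + 10)/5) = 4.
  m_3 = 5*4 - 10 = 10, d_3 = (155 - 10^2)/5 = 55/5 = 11, a_3 = floor((12 + 10)/11) = 2.
  m_4 = 11*2 - 10 = 12, d_4 = (155 - 12^2)/11 = 11/11 = 1, a_4 = floor((12 + 12)/1) = 24.
  m_5 = 1*24 - 12 = 12, d_5 = (155 - 12^2)/1 = 11/1 = 11: (m_5, d_5) = (m_1, d_1) = (12, 11), so from here the quotients repeat a_1, ..., a_4; the period length is 4.
Hence the expansion of sqrt(155) is a_0 = 12 followed by the repeating block 2, 4, 2, 24 (period 4).

[12; overline(2, 4, 2, 24)]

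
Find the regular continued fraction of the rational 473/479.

[0; 1, 78, 1, 5]

Run the Euclidean algorithm on 473 and 479; the successive quotients are the partial quotients a_0, a_1, ... (each step inverts the fractional part left over by the previous one):
  473 = 0*479 + 473, so a_0 = 0.
  479 = 1*473 + 6, so a_1 = 1.
  473 = 78*6 + 5, so a_2 = 78.
  6 = 1*5 + 1, so a_3 = 1.
  5 = 5*1 + 0, so a_4 = 5.
The remainder reaches 0 after 5 divisions, so the expansion has 5 partial quotients, read off in order.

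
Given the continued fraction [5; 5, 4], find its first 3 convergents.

5/1, 26/5, 109/21

Using the convergent recurrence p_i = a_i*p_{i-1} + p_{i-2}, q_i = a_i*q_{i-1} + q_{i-2} with p_{-2}=0, p_{-1}=1, q_{-2}=1, q_{-1}=0:
  i=0: a_0=5, p_0 = 5*1 + 0 = 5, q_0 = 5*0 + 1 = 1.
  i=1: a_1=5, p_1 = 5*5 + 1 = 26, q_1 = 5*1 + 0 = 5.
  i=2: a_2=4, p_2 = 4*26 + 5 = 109, q_2 = 4*5 + 1 = 21.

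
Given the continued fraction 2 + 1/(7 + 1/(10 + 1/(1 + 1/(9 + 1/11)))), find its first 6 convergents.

Using the convergent recurrence p_i = a_i*p_{i-1} + p_{i-2}, q_i = a_i*q_{i-1} + q_{i-2} with p_{-2}=0, p_{-1}=1, q_{-2}=1, q_{-1}=0:
  i=0: a_0=2, p_0 = 2*1 + 0 = 2, q_0 = 2*0 + 1 = 1.
  i=1: a_1=7, p_1 = 7*2 + 1 = 15, q_1 = 7*1 + 0 = 7.
  i=2: a_2=10, p_2 = 10*15 + 2 = 152, q_2 = 10*7 + 1 = 71.
  i=3: a_3=1, p_3 = 1*152 + 15 = 167, q_3 = 1*71 + 7 = 78.
  i=4: a_4=9, p_4 = 9*167 + 152 = 1655, q_4 = 9*78 + 71 = 773.
  i=5: a_5=11, p_5 = 11*1655 + 167 = 18372, q_5 = 11*773 + 78 = 8581.

2/1, 15/7, 152/71, 167/78, 1655/773, 18372/8581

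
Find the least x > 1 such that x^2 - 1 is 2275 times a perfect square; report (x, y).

First expand sqrt(2275) as a continued fraction. With x_i = (sqrt(2275) + m_i)/d_i and (m_0, d_0) = (0, 1): a_0 = floor(sqrt(2275)) = 47, since 47^2 = 2209 <= 2275 < 2304 = 48^2.
Iterate m_{i+1} = d_i*a_i - m_i, d_{i+1} = (2275 - m_{i+1}^2)/d_i, a_{i+1} = floor((a_0 + m_{i+1})/d_{i+1}):
  m_1 = 1*47 - 0 = 47, d_1 = (2275 - 47^2)/1 = 66/1 = 66, a_1 = floor((47 + 47)/66) = 1.
  m_2 = 66*1 - 47 = 19, d_2 = (2275 - 19^2)/66 = 1914/66 = 29, a_2 = floor((47 + 19)/29) = 2.
  m_3 = 29*2 - 19 = 39, d_3 = (2275 - 39^2)/29 = 754/29 = 26, a_3 = floor((47 + 39)/26) = 3.
  m_4 = 26*3 - 39 = 39, d_4 = (2275 - 39^2)/26 = 754/26 = 29, a_4 = floor((47 + 39)/29) = 2.
  m_5 = 29*2 - 39 = 19, d_5 = (2275 - 19^2)/29 = 1914/29 = 66, a_5 = floor((47 + 19)/66) = 1.
  m_6 = 66*1 - 19 = 47, d_6 = (2275 - 47^2)/66 = 66/66 = 1, a_6 = floor((47 + 47)/1) = 94.
  m_7 = 1*94 - 47 = 47, d_7 = (2275 - 47^2)/1 = 66/1 = 66: (m_7, d_7) = (m_1, d_1) = (47, 66), so from here the quotients repeat a_1, ..., a_6; the period length is 6.
So sqrt(2275) = [47; (1, 2, 3, 2, 1, 94)] with period length k = 6.
k is even, so the fundamental solution of x^2 - 2275y^2 = 1 is (p_{k-1}, q_{k-1}) = (p_5, q_5); compute convergents through index 5.
Convergents (p_i = a_i*p_{i-1} + p_{i-2}, q_i = a_i*q_{i-1} + q_{i-2} with p_{-2}=0, p_{-1}=1, q_{-2}=1, q_{-1}=0):
  i=0: a_0=47, p_0 = 47*1 + 0 = 47, q_0 = 47*0 + 1 = 1.
  i=1: a_1=1, p_1 = 1*47 + 1 = 48, q_1 = 1*1 + 0 = 1.
  i=2: a_2=2, p_2 = 2*48 + 47 = 143, q_2 = 2*1 + 1 = 3.
  i=3: a_3=3, p_3 = 3*143 + 48 = 477, q_3 = 3*3 + 1 = 10.
  i=4: a_4=2, p_4 = 2*477 + 143 = 1097, q_4 = 2*10 + 3 = 23.
  i=5: a_5=1, p_5 = 1*1097 + 477 = 1574, q_5 = 1*23 + 10 = 33.
Check: 1574^2 - 2275*33^2 = 2477476 - 2477475 = 1, so (x, y) = (1574, 33) solves the equation, and by the theorem it is the least positive solution.

(x, y) = (1574, 33)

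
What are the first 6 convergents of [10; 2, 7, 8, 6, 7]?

Using the convergent recurrence p_i = a_i*p_{i-1} + p_{i-2}, q_i = a_i*q_{i-1} + q_{i-2} with p_{-2}=0, p_{-1}=1, q_{-2}=1, q_{-1}=0:
  i=0: a_0=10, p_0 = 10*1 + 0 = 10, q_0 = 10*0 + 1 = 1.
  i=1: a_1=2, p_1 = 2*10 + 1 = 21, q_1 = 2*1 + 0 = 2.
  i=2: a_2=7, p_2 = 7*21 + 10 = 157, q_2 = 7*2 + 1 = 15.
  i=3: a_3=8, p_3 = 8*157 + 21 = 1277, q_3 = 8*15 + 2 = 122.
  i=4: a_4=6, p_4 = 6*1277 + 157 = 7819, q_4 = 6*122 + 15 = 747.
  i=5: a_5=7, p_5 = 7*7819 + 1277 = 56010, q_5 = 7*747 + 122 = 5351.

10/1, 21/2, 157/15, 1277/122, 7819/747, 56010/5351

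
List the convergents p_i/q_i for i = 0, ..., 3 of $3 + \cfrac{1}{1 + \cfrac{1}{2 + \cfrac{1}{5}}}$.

3/1, 4/1, 11/3, 59/16

Using the convergent recurrence p_i = a_i*p_{i-1} + p_{i-2}, q_i = a_i*q_{i-1} + q_{i-2} with p_{-2}=0, p_{-1}=1, q_{-2}=1, q_{-1}=0:
  i=0: a_0=3, p_0 = 3*1 + 0 = 3, q_0 = 3*0 + 1 = 1.
  i=1: a_1=1, p_1 = 1*3 + 1 = 4, q_1 = 1*1 + 0 = 1.
  i=2: a_2=2, p_2 = 2*4 + 3 = 11, q_2 = 2*1 + 1 = 3.
  i=3: a_3=5, p_3 = 5*11 + 4 = 59, q_3 = 5*3 + 1 = 16.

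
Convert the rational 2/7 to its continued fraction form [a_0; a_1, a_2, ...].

[0; 3, 2]

Run the Euclidean algorithm on 2 and 7; the successive quotients are the partial quotients a_0, a_1, ... (each step inverts the fractional part left over by the previous one):
  2 = 0*7 + 2, so a_0 = 0.
  7 = 3*2 + 1, so a_1 = 3.
  2 = 2*1 + 0, so a_2 = 2.
The remainder reaches 0 after 3 divisions, so the expansion has 3 partial quotients, read off in order.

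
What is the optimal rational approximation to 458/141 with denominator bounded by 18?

13/4

Expand x = 458/141 as a continued fraction with the Euclidean algorithm:
  458 = 3*141 + 35, so a_0 = 3.
  141 = 4*35 + 1, so a_1 = 4.
  35 = 35*1 + 0, so a_2 = 35.
so x = [3; 4, 35].
Convergents (p_i = a_i*p_{i-1} + p_{i-2}, q_i = a_i*q_{i-1} + q_{i-2} with p_{-2}=0, p_{-1}=1, q_{-2}=1, q_{-1}=0), until the denominator exceeds 18:
  i=0: a_0=3, p_0 = 3*1 + 0 = 3, q_0 = 3*0 + 1 = 1.
  i=1: a_1=4, p_1 = 4*3 + 1 = 13, q_1 = 4*1 + 0 = 4.
  i=2: a_2=35, p_2 = 35*13 + 3 = 458, q_2 = 35*4 + 1 = 141.
q_2 = 141 > 18, so the last convergent with denominator <= 18 is p_1/q_1 = 13/4.
The closest fraction with denominator <= 18 is either p_1/q_1 or the intermediate fraction (k*p_1 + p_0)/(k*q_1 + q_0) with the largest k >= 1 whose denominator stays <= 18; these approach x as k grows, and every other convergent or intermediate fraction in range is farther away.
Largest k: floor((18 - q_0)/q_1) = floor((18 - 1)/4) = 4.
That gives (4*13 + 3)/(4*4 + 1) = 55/17.
Compare the errors: |x - 13/4| = |458*4 - 13*141|/(141*4) = 1/564, and |x - 55/17| = |458*17 - 55*141|/(141*17) = 31/2397.
Cross-multiplying, 1*2397 = 2397 < 17484 = 31*564, so 1/564 is smaller: the convergent 13/4 is closer to x than 55/17.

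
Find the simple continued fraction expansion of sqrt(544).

Write x_i = (sqrt(544) + m_i)/d_i with (m_0, d_0) = (0, 1). a_0 = floor(sqrt(544)) = 23, since 23^2 = 529 <= 544 < 576 = 24^2.
Iterate m_{i+1} = d_i*a_i - m_i, d_{i+1} = (544 - m_{i+1}^2)/d_i, a_{i+1} = floor((a_0 + m_{i+1})/d_{i+1}):
  m_1 = 1*23 - 0 = 23, d_1 = (544 - 23^2)/1 = 15/1 = 15, a_1 = floor((23 + 23)/15) = 3.
  m_2 = 15*3 - 23 = 22, d_2 = (544 - 22^2)/15 = 60/15 = 4, a_2 = floor((23 + 22)/4) = 11.
  m_3 = 4*11 - 22 = 22, d_3 = (544 - 22^2)/4 = 60/4 = 15, a_3 = floor((23 + 22)/15) = 3.
  m_4 = 15*3 - 22 = 23, d_4 = (544 - 23^2)/15 = 15/15 = 1, a_4 = floor((23 + 23)/1) = 46.
  m_5 = 1*46 - 23 = 23, d_5 = (544 - 23^2)/1 = 15/1 = 15: (m_5, d_5) = (m_1, d_1) = (23, 15), so from here the quotients repeat a_1, ..., a_4; the period length is 4.
Hence the expansion of sqrt(544) is a_0 = 23 followed by the repeating block 3, 11, 3, 46 (period 4).

[23; (3, 11, 3, 46)]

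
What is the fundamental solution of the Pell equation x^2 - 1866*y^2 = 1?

(x, y) = (15551, 360)

First expand sqrt(1866) as a continued fraction. With x_i = (sqrt(1866) + m_i)/d_i and (m_0, d_0) = (0, 1): a_0 = floor(sqrt(1866)) = 43, since 43^2 = 1849 <= 1866 < 1936 = 44^2.
Iterate m_{i+1} = d_i*a_i - m_i, d_{i+1} = (1866 - m_{i+1}^2)/d_i, a_{i+1} = floor((a_0 + m_{i+1})/d_{i+1}):
  m_1 = 1*43 - 0 = 43, d_1 = (1866 - 43^2)/1 = 17/1 = 17, a_1 = floor((43 + 43)/17) = 5.
  m_2 = 17*5 - 43 = 42, d_2 = (1866 - 42^2)/17 = 102/17 = 6, a_2 = floor((43 + 42)/6) = 14.
  m_3 = 6*14 - 42 = 42, d_3 = (1866 - 42^2)/6 = 102/6 = 17, a_3 = floor((43 + 42)/17) = 5.
  m_4 = 17*5 - 42 = 43, d_4 = (1866 - 43^2)/17 = 17/17 = 1, a_4 = floor((43 + 43)/1) = 86.
  m_5 = 1*86 - 43 = 43, d_5 = (1866 - 43^2)/1 = 17/1 = 17: (m_5, d_5) = (m_1, d_1) = (43, 17), so from here the quotients repeat a_1, ..., a_4; the period length is 4.
So sqrt(1866) = [43; (5, 14, 5, 86)] with period length k = 4.
k is even, so the fundamental solution of x^2 - 1866y^2 = 1 is (p_{k-1}, q_{k-1}) = (p_3, q_3); compute convergents through index 3.
Convergents (p_i = a_i*p_{i-1} + p_{i-2}, q_i = a_i*q_{i-1} + q_{i-2} with p_{-2}=0, p_{-1}=1, q_{-2}=1, q_{-1}=0):
  i=0: a_0=43, p_0 = 43*1 + 0 = 43, q_0 = 43*0 + 1 = 1.
  i=1: a_1=5, p_1 = 5*43 + 1 = 216, q_1 = 5*1 + 0 = 5.
  i=2: a_2=14, p_2 = 14*216 + 43 = 3067, q_2 = 14*5 + 1 = 71.
  i=3: a_3=5, p_3 = 5*3067 + 216 = 15551, q_3 = 5*71 + 5 = 360.
Check: 15551^2 - 1866*360^2 = 241833601 - 241833600 = 1, so (x, y) = (15551, 360) solves the equation, and by the theorem it is the least positive solution.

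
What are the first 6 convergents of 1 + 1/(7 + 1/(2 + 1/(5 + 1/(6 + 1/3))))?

Using the convergent recurrence p_i = a_i*p_{i-1} + p_{i-2}, q_i = a_i*q_{i-1} + q_{i-2} with p_{-2}=0, p_{-1}=1, q_{-2}=1, q_{-1}=0:
  i=0: a_0=1, p_0 = 1*1 + 0 = 1, q_0 = 1*0 + 1 = 1.
  i=1: a_1=7, p_1 = 7*1 + 1 = 8, q_1 = 7*1 + 0 = 7.
  i=2: a_2=2, p_2 = 2*8 + 1 = 17, q_2 = 2*7 + 1 = 15.
  i=3: a_3=5, p_3 = 5*17 + 8 = 93, q_3 = 5*15 + 7 = 82.
  i=4: a_4=6, p_4 = 6*93 + 17 = 575, q_4 = 6*82 + 15 = 507.
  i=5: a_5=3, p_5 = 3*575 + 93 = 1818, q_5 = 3*507 + 82 = 1603.

1/1, 8/7, 17/15, 93/82, 575/507, 1818/1603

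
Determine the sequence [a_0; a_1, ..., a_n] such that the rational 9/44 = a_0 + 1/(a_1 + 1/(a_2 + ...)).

[0; 4, 1, 8]

Run the Euclidean algorithm on 9 and 44; the successive quotients are the partial quotients a_0, a_1, ... (each step inverts the fractional part left over by the previous one):
  9 = 0*44 + 9, so a_0 = 0.
  44 = 4*9 + 8, so a_1 = 4.
  9 = 1*8 + 1, so a_2 = 1.
  8 = 8*1 + 0, so a_3 = 8.
The remainder reaches 0 after 4 divisions, so the expansion has 4 partial quotients, read off in order.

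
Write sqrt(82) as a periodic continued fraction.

Write x_i = (sqrt(82) + m_i)/d_i with (m_0, d_0) = (0, 1). a_0 = floor(sqrt(82)) = 9, since 9^2 = 81 <= 82 < 100 = 10^2.
Iterate m_{i+1} = d_i*a_i - m_i, d_{i+1} = (82 - m_{i+1}^2)/d_i, a_{i+1} = floor((a_0 + m_{i+1})/d_{i+1}):
  m_1 = 1*9 - 0 = 9, d_1 = (82 - 9^2)/1 = 1/1 = 1, a_1 = floor((9 + 9)/1) = 18.
  m_2 = 1*18 - 9 = 9, d_2 = (82 - 9^2)/1 = 1/1 = 1: (m_2, d_2) = (m_1, d_1) = (9, 1), so from here the quotient a_1 repeats; the period length is 1.
Hence the expansion of sqrt(82) is a_0 = 9 followed by the repeating block 18 (period 1).

[9; (18)]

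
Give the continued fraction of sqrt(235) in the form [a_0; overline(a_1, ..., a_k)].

Write x_i = (sqrt(235) + m_i)/d_i with (m_0, d_0) = (0, 1). a_0 = floor(sqrt(235)) = 15, since 15^2 = 225 <= 235 < 256 = 16^2.
Iterate m_{i+1} = d_i*a_i - m_i, d_{i+1} = (235 - m_{i+1}^2)/d_i, a_{i+1} = floor((a_0 + m_{i+1})/d_{i+1}):
  m_1 = 1*15 - 0 = 15, d_1 = (235 - 15^2)/1 = 10/1 = 10, a_1 = floor((15 + 15)/10) = 3.
  m_2 = 10*3 - 15 = 15, d_2 = (235 - 15^2)/10 = 10/10 = 1, a_2 = floor((15 + 15)/1) = 30.
  m_3 = 1*30 - 15 = 15, d_3 = (235 - 15^2)/1 = 10/1 = 10: (m_3, d_3) = (m_1, d_1) = (15, 10), so from here the quotients repeat a_1, a_2; the period length is 2.
Hence the expansion of sqrt(235) is a_0 = 15 followed by the repeating block 3, 30 (period 2).

[15; overline(3, 30)]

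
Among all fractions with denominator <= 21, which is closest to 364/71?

41/8

Expand x = 364/71 as a continued fraction with the Euclidean algorithm:
  364 = 5*71 + 9, so a_0 = 5.
  71 = 7*9 + 8, so a_1 = 7.
  9 = 1*8 + 1, so a_2 = 1.
  8 = 8*1 + 0, so a_3 = 8.
so x = [5; 7, 1, 8].
Convergents (p_i = a_i*p_{i-1} + p_{i-2}, q_i = a_i*q_{i-1} + q_{i-2} with p_{-2}=0, p_{-1}=1, q_{-2}=1, q_{-1}=0), until the denominator exceeds 21:
  i=0: a_0=5, p_0 = 5*1 + 0 = 5, q_0 = 5*0 + 1 = 1.
  i=1: a_1=7, p_1 = 7*5 + 1 = 36, q_1 = 7*1 + 0 = 7.
  i=2: a_2=1, p_2 = 1*36 + 5 = 41, q_2 = 1*7 + 1 = 8.
  i=3: a_3=8, p_3 = 8*41 + 36 = 364, q_3 = 8*8 + 7 = 71.
q_3 = 71 > 21, so the last convergent with denominator <= 21 is p_2/q_2 = 41/8.
The closest fraction with denominator <= 21 is either p_2/q_2 or the intermediate fraction (k*p_2 + p_1)/(k*q_2 + q_1) with the largest k >= 1 whose denominator stays <= 21; these approach x as k grows, and every other convergent or intermediate fraction in range is farther away.
Largest k: floor((21 - q_1)/q_2) = floor((21 - 7)/8) = 1.
That gives (1*41 + 36)/(1*8 + 7) = 77/15.
Compare the errors: |x - 41/8| = |364*8 - 41*71|/(71*8) = 1/568, and |x - 77/15| = |364*15 - 77*71|/(71*15) = 7/1065.
Cross-multiplying, 1*1065 = 1065 < 3976 = 7*568, so 1/568 is smaller: the convergent 41/8 is closer to x than 77/15.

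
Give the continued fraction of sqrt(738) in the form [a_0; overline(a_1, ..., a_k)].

[27; overline(6, 54)]

Write x_i = (sqrt(738) + m_i)/d_i with (m_0, d_0) = (0, 1). a_0 = floor(sqrt(738)) = 27, since 27^2 = 729 <= 738 < 784 = 28^2.
Iterate m_{i+1} = d_i*a_i - m_i, d_{i+1} = (738 - m_{i+1}^2)/d_i, a_{i+1} = floor((a_0 + m_{i+1})/d_{i+1}):
  m_1 = 1*27 - 0 = 27, d_1 = (738 - 27^2)/1 = 9/1 = 9, a_1 = floor((27 + 27)/9) = 6.
  m_2 = 9*6 - 27 = 27, d_2 = (738 - 27^2)/9 = 9/9 = 1, a_2 = floor((27 + 27)/1) = 54.
  m_3 = 1*54 - 27 = 27, d_3 = (738 - 27^2)/1 = 9/1 = 9: (m_3, d_3) = (m_1, d_1) = (27, 9), so from here the quotients repeat a_1, a_2; the period length is 2.
Hence the expansion of sqrt(738) is a_0 = 27 followed by the repeating block 6, 54 (period 2).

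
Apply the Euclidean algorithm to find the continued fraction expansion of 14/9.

[1; 1, 1, 4]

Run the Euclidean algorithm on 14 and 9; the successive quotients are the partial quotients a_0, a_1, ... (each step inverts the fractional part left over by the previous one):
  14 = 1*9 + 5, so a_0 = 1.
  9 = 1*5 + 4, so a_1 = 1.
  5 = 1*4 + 1, so a_2 = 1.
  4 = 4*1 + 0, so a_3 = 4.
The remainder reaches 0 after 4 divisions, so the expansion has 4 partial quotients, read off in order.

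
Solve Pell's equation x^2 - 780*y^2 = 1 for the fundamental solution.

(x, y) = (391, 14)

First expand sqrt(780) as a continued fraction. With x_i = (sqrt(780) + m_i)/d_i and (m_0, d_0) = (0, 1): a_0 = floor(sqrt(780)) = 27, since 27^2 = 729 <= 780 < 784 = 28^2.
Iterate m_{i+1} = d_i*a_i - m_i, d_{i+1} = (780 - m_{i+1}^2)/d_i, a_{i+1} = floor((a_0 + m_{i+1})/d_{i+1}):
  m_1 = 1*27 - 0 = 27, d_1 = (780 - 27^2)/1 = 51/1 = 51, a_1 = floor((27 + 27)/51) = 1.
  m_2 = 51*1 - 27 = 24, d_2 = (780 - 24^2)/51 = 204/51 = 4, a_2 = floor((27 + 24)/4) = 12.
  m_3 = 4*12 - 24 = 24, d_3 = (780 - 24^2)/4 = 204/4 = 51, a_3 = floor((27 + 24)/51) = 1.
  m_4 = 51*1 - 24 = 27, d_4 = (780 - 27^2)/51 = 51/51 = 1, a_4 = floor((27 + 27)/1) = 54.
  m_5 = 1*54 - 27 = 27, d_5 = (780 - 27^2)/1 = 51/1 = 51: (m_5, d_5) = (m_1, d_1) = (27, 51), so from here the quotients repeat a_1, ..., a_4; the period length is 4.
So sqrt(780) = [27; (1, 12, 1, 54)] with period length k = 4.
k is even, so the fundamental solution of x^2 - 780y^2 = 1 is (p_{k-1}, q_{k-1}) = (p_3, q_3); compute convergents through index 3.
Convergents (p_i = a_i*p_{i-1} + p_{i-2}, q_i = a_i*q_{i-1} + q_{i-2} with p_{-2}=0, p_{-1}=1, q_{-2}=1, q_{-1}=0):
  i=0: a_0=27, p_0 = 27*1 + 0 = 27, q_0 = 27*0 + 1 = 1.
  i=1: a_1=1, p_1 = 1*27 + 1 = 28, q_1 = 1*1 + 0 = 1.
  i=2: a_2=12, p_2 = 12*28 + 27 = 363, q_2 = 12*1 + 1 = 13.
  i=3: a_3=1, p_3 = 1*363 + 28 = 391, q_3 = 1*13 + 1 = 14.
Check: 391^2 - 780*14^2 = 152881 - 152880 = 1, so (x, y) = (391, 14) solves the equation, and by the theorem it is the least positive solution.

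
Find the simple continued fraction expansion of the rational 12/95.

[0; 7, 1, 11]

Run the Euclidean algorithm on 12 and 95; the successive quotients are the partial quotients a_0, a_1, ... (each step inverts the fractional part left over by the previous one):
  12 = 0*95 + 12, so a_0 = 0.
  95 = 7*12 + 11, so a_1 = 7.
  12 = 1*11 + 1, so a_2 = 1.
  11 = 11*1 + 0, so a_3 = 11.
The remainder reaches 0 after 4 divisions, so the expansion has 4 partial quotients, read off in order.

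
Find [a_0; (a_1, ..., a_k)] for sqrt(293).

Write x_i = (sqrt(293) + m_i)/d_i with (m_0, d_0) = (0, 1). a_0 = floor(sqrt(293)) = 17, since 17^2 = 289 <= 293 < 324 = 18^2.
Iterate m_{i+1} = d_i*a_i - m_i, d_{i+1} = (293 - m_{i+1}^2)/d_i, a_{i+1} = floor((a_0 + m_{i+1})/d_{i+1}):
  m_1 = 1*17 - 0 = 17, d_1 = (293 - 17^2)/1 = 4/1 = 4, a_1 = floor((17 + 17)/4) = 8.
  m_2 = 4*8 - 17 = 15, d_2 = (293 - 15^2)/4 = 68/4 = 17, a_2 = floor((17 + 15)/17) = 1.
  m_3 = 17*1 - 15 = 2, d_3 = (293 - 2^2)/17 = 289/17 = 17, a_3 = floor((17 + 2)/17) = 1.
  m_4 = 17*1 - 2 = 15, d_4 = (293 - 15^2)/17 = 68/17 = 4, a_4 = floor((17 + 15)/4) = 8.
  m_5 = 4*8 - 15 = 17, d_5 = (293 - 17^2)/4 = 4/4 = 1, a_5 = floor((17 + 17)/1) = 34.
  m_6 = 1*34 - 17 = 17, d_6 = (293 - 17^2)/1 = 4/1 = 4: (m_6, d_6) = (m_1, d_1) = (17, 4), so from here the quotients repeat a_1, ..., a_5; the period length is 5.
Hence the expansion of sqrt(293) is a_0 = 17 followed by the repeating block 8, 1, 1, 8, 34 (period 5).

[17; (8, 1, 1, 8, 34)]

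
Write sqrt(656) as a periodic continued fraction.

[25; (1, 1, 1, 1, 2, 1, 1, 1, 1, 50)]

Write x_i = (sqrt(656) + m_i)/d_i with (m_0, d_0) = (0, 1). a_0 = floor(sqrt(656)) = 25, since 25^2 = 625 <= 656 < 676 = 26^2.
Iterate m_{i+1} = d_i*a_i - m_i, d_{i+1} = (656 - m_{i+1}^2)/d_i, a_{i+1} = floor((a_0 + m_{i+1})/d_{i+1}):
  m_1 = 1*25 - 0 = 25, d_1 = (656 - 25^2)/1 = 31/1 = 31, a_1 = floor((25 + 25)/31) = 1.
  m_2 = 31*1 - 25 = 6, d_2 = (656 - 6^2)/31 = 620/31 = 20, a_2 = floor((25 + 6)/20) = 1.
  m_3 = 20*1 - 6 = 14, d_3 = (656 - 14^2)/20 = 460/20 = 23, a_3 = floor((25 + 14)/23) = 1.
  m_4 = 23*1 - 14 = 9, d_4 = (656 - 9^2)/23 = 575/23 = 25, a_4 = floor((25 + 9)/25) = 1.
  m_5 = 25*1 - 9 = 16, d_5 = (656 - 16^2)/25 = 400/25 = 16, a_5 = floor((25 + 16)/16) = 2.
  m_6 = 16*2 - 16 = 16, d_6 = (656 - 16^2)/16 = 400/16 = 25, a_6 = floor((25 + 16)/25) = 1.
  m_7 = 25*1 - 16 = 9, d_7 = (656 - 9^2)/25 = 575/25 = 23, a_7 = floor((25 + 9)/23) = 1.
  m_8 = 23*1 - 9 = 14, d_8 = (656 - 14^2)/23 = 460/23 = 20, a_8 = floor((25 + 14)/20) = 1.
  m_9 = 20*1 - 14 = 6, d_9 = (656 - 6^2)/20 = 620/20 = 31, a_9 = floor((25 + 6)/31) = 1.
  m_10 = 31*1 - 6 = 25, d_10 = (656 - 25^2)/31 = 31/31 = 1, a_10 = floor((25 + 25)/1) = 50.
  m_11 = 1*50 - 25 = 25, d_11 = (656 - 25^2)/1 = 31/1 = 31: (m_11, d_11) = (m_1, d_1) = (25, 31), so from here the quotients repeat a_1, ..., a_10; the period length is 10.
Hence the expansion of sqrt(656) is a_0 = 25 followed by the repeating block 1, 1, 1, 1, 2, 1, 1, 1, 1, 50 (period 10).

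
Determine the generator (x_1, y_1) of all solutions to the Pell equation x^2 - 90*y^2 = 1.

(x, y) = (19, 2)

First expand sqrt(90) as a continued fraction. With x_i = (sqrt(90) + m_i)/d_i and (m_0, d_0) = (0, 1): a_0 = floor(sqrt(90)) = 9, since 9^2 = 81 <= 90 < 100 = 10^2.
Iterate m_{i+1} = d_i*a_i - m_i, d_{i+1} = (90 - m_{i+1}^2)/d_i, a_{i+1} = floor((a_0 + m_{i+1})/d_{i+1}):
  m_1 = 1*9 - 0 = 9, d_1 = (90 - 9^2)/1 = 9/1 = 9, a_1 = floor((9 + 9)/9) = 2.
  m_2 = 9*2 - 9 = 9, d_2 = (90 - 9^2)/9 = 9/9 = 1, a_2 = floor((9 + 9)/1) = 18.
  m_3 = 1*18 - 9 = 9, d_3 = (90 - 9^2)/1 = 9/1 = 9: (m_3, d_3) = (m_1, d_1) = (9, 9), so from here the quotients repeat a_1, a_2; the period length is 2.
So sqrt(90) = [9; (2, 18)] with period length k = 2.
k is even, so the fundamental solution of x^2 - 90y^2 = 1 is (p_{k-1}, q_{k-1}) = (p_1, q_1); compute convergents through index 1.
Convergents (p_i = a_i*p_{i-1} + p_{i-2}, q_i = a_i*q_{i-1} + q_{i-2} with p_{-2}=0, p_{-1}=1, q_{-2}=1, q_{-1}=0):
  i=0: a_0=9, p_0 = 9*1 + 0 = 9, q_0 = 9*0 + 1 = 1.
  i=1: a_1=2, p_1 = 2*9 + 1 = 19, q_1 = 2*1 + 0 = 2.
Check: 19^2 - 90*2^2 = 361 - 360 = 1, so (x, y) = (19, 2) solves the equation, and by the theorem it is the least positive solution.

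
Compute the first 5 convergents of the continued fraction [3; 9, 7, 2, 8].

3/1, 28/9, 199/64, 426/137, 3607/1160

Using the convergent recurrence p_i = a_i*p_{i-1} + p_{i-2}, q_i = a_i*q_{i-1} + q_{i-2} with p_{-2}=0, p_{-1}=1, q_{-2}=1, q_{-1}=0:
  i=0: a_0=3, p_0 = 3*1 + 0 = 3, q_0 = 3*0 + 1 = 1.
  i=1: a_1=9, p_1 = 9*3 + 1 = 28, q_1 = 9*1 + 0 = 9.
  i=2: a_2=7, p_2 = 7*28 + 3 = 199, q_2 = 7*9 + 1 = 64.
  i=3: a_3=2, p_3 = 2*199 + 28 = 426, q_3 = 2*64 + 9 = 137.
  i=4: a_4=8, p_4 = 8*426 + 199 = 3607, q_4 = 8*137 + 64 = 1160.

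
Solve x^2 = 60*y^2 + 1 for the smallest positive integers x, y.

(x, y) = (31, 4)

First expand sqrt(60) as a continued fraction. With x_i = (sqrt(60) + m_i)/d_i and (m_0, d_0) = (0, 1): a_0 = floor(sqrt(60)) = 7, since 7^2 = 49 <= 60 < 64 = 8^2.
Iterate m_{i+1} = d_i*a_i - m_i, d_{i+1} = (60 - m_{i+1}^2)/d_i, a_{i+1} = floor((a_0 + m_{i+1})/d_{i+1}):
  m_1 = 1*7 - 0 = 7, d_1 = (60 - 7^2)/1 = 11/1 = 11, a_1 = floor((7 + 7)/11) = 1.
  m_2 = 11*1 - 7 = 4, d_2 = (60 - 4^2)/11 = 44/11 = 4, a_2 = floor((7 + 4)/4) = 2.
  m_3 = 4*2 - 4 = 4, d_3 = (60 - 4^2)/4 = 44/4 = 11, a_3 = floor((7 + 4)/11) = 1.
  m_4 = 11*1 - 4 = 7, d_4 = (60 - 7^2)/11 = 11/11 = 1, a_4 = floor((7 + 7)/1) = 14.
  m_5 = 1*14 - 7 = 7, d_5 = (60 - 7^2)/1 = 11/1 = 11: (m_5, d_5) = (m_1, d_1) = (7, 11), so from here the quotients repeat a_1, ..., a_4; the period length is 4.
So sqrt(60) = [7; (1, 2, 1, 14)] with period length k = 4.
k is even, so the fundamental solution of x^2 - 60y^2 = 1 is (p_{k-1}, q_{k-1}) = (p_3, q_3); compute convergents through index 3.
Convergents (p_i = a_i*p_{i-1} + p_{i-2}, q_i = a_i*q_{i-1} + q_{i-2} with p_{-2}=0, p_{-1}=1, q_{-2}=1, q_{-1}=0):
  i=0: a_0=7, p_0 = 7*1 + 0 = 7, q_0 = 7*0 + 1 = 1.
  i=1: a_1=1, p_1 = 1*7 + 1 = 8, q_1 = 1*1 + 0 = 1.
  i=2: a_2=2, p_2 = 2*8 + 7 = 23, q_2 = 2*1 + 1 = 3.
  i=3: a_3=1, p_3 = 1*23 + 8 = 31, q_3 = 1*3 + 1 = 4.
Check: 31^2 - 60*4^2 = 961 - 960 = 1, so (x, y) = (31, 4) solves the equation, and by the theorem it is the least positive solution.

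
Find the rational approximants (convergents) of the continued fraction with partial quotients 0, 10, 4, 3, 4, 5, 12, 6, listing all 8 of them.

Using the convergent recurrence p_i = a_i*p_{i-1} + p_{i-2}, q_i = a_i*q_{i-1} + q_{i-2} with p_{-2}=0, p_{-1}=1, q_{-2}=1, q_{-1}=0:
  i=0: a_0=0, p_0 = 0*1 + 0 = 0, q_0 = 0*0 + 1 = 1.
  i=1: a_1=10, p_1 = 10*0 + 1 = 1, q_1 = 10*1 + 0 = 10.
  i=2: a_2=4, p_2 = 4*1 + 0 = 4, q_2 = 4*10 + 1 = 41.
  i=3: a_3=3, p_3 = 3*4 + 1 = 13, q_3 = 3*41 + 10 = 133.
  i=4: a_4=4, p_4 = 4*13 + 4 = 56, q_4 = 4*133 + 41 = 573.
  i=5: a_5=5, p_5 = 5*56 + 13 = 293, q_5 = 5*573 + 133 = 2998.
  i=6: a_6=12, p_6 = 12*293 + 56 = 3572, q_6 = 12*2998 + 573 = 36549.
  i=7: a_7=6, p_7 = 6*3572 + 293 = 21725, q_7 = 6*36549 + 2998 = 222292.

0/1, 1/10, 4/41, 13/133, 56/573, 293/2998, 3572/36549, 21725/222292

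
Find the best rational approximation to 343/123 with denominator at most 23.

Expand x = 343/123 as a continued fraction with the Euclidean algorithm:
  343 = 2*123 + 97, so a_0 = 2.
  123 = 1*97 + 26, so a_1 = 1.
  97 = 3*26 + 19, so a_2 = 3.
  26 = 1*19 + 7, so a_3 = 1.
  19 = 2*7 + 5, so a_4 = 2.
  7 = 1*5 + 2, so a_5 = 1.
  5 = 2*2 + 1, so a_6 = 2.
  2 = 2*1 + 0, so a_7 = 2.
so x = [2; 1, 3, 1, 2, 1, 2, 2].
Convergents (p_i = a_i*p_{i-1} + p_{i-2}, q_i = a_i*q_{i-1} + q_{i-2} with p_{-2}=0, p_{-1}=1, q_{-2}=1, q_{-1}=0), until the denominator exceeds 23:
  i=0: a_0=2, p_0 = 2*1 + 0 = 2, q_0 = 2*0 + 1 = 1.
  i=1: a_1=1, p_1 = 1*2 + 1 = 3, q_1 = 1*1 + 0 = 1.
  i=2: a_2=3, p_2 = 3*3 + 2 = 11, q_2 = 3*1 + 1 = 4.
  i=3: a_3=1, p_3 = 1*11 + 3 = 14, q_3 = 1*4 + 1 = 5.
  i=4: a_4=2, p_4 = 2*14 + 11 = 39, q_4 = 2*5 + 4 = 14.
  i=5: a_5=1, p_5 = 1*39 + 14 = 53, q_5 = 1*14 + 5 = 19.
  i=6: a_6=2, p_6 = 2*53 + 39 = 145, q_6 = 2*19 + 14 = 52.
q_6 = 52 > 23, so the last convergent with denominator <= 23 is p_5/q_5 = 53/19.
The closest fraction with denominator <= 23 is either p_5/q_5 or the intermediate fraction (k*p_5 + p_4)/(k*q_5 + q_4) with the largest k >= 1 whose denominator stays <= 23; these approach x as k grows, and every other convergent or intermediate fraction in range is farther away.
Largest k: floor((23 - q_4)/q_5) = floor((23 - 14)/19) = 0.
Since k = 0, no intermediate fraction beyond p_5/q_5 has denominator <= 23, so the convergent 53/19 is the closest (its error is |343*19 - 53*123|/(123*19) = 2/2337).

53/19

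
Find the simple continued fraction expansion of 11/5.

Run the Euclidean algorithm on 11 and 5; the successive quotients are the partial quotients a_0, a_1, ... (each step inverts the fractional part left over by the previous one):
  11 = 2*5 + 1, so a_0 = 2.
  5 = 5*1 + 0, so a_1 = 5.
The remainder reaches 0 after 2 divisions, so the expansion has 2 partial quotients, read off in order.

[2; 5]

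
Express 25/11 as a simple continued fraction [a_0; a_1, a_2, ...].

[2; 3, 1, 2]

Run the Euclidean algorithm on 25 and 11; the successive quotients are the partial quotients a_0, a_1, ... (each step inverts the fractional part left over by the previous one):
  25 = 2*11 + 3, so a_0 = 2.
  11 = 3*3 + 2, so a_1 = 3.
  3 = 1*2 + 1, so a_2 = 1.
  2 = 2*1 + 0, so a_3 = 2.
The remainder reaches 0 after 4 divisions, so the expansion has 4 partial quotients, read off in order.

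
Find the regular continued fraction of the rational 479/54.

[8; 1, 6, 1, 2, 2]

Run the Euclidean algorithm on 479 and 54; the successive quotients are the partial quotients a_0, a_1, ... (each step inverts the fractional part left over by the previous one):
  479 = 8*54 + 47, so a_0 = 8.
  54 = 1*47 + 7, so a_1 = 1.
  47 = 6*7 + 5, so a_2 = 6.
  7 = 1*5 + 2, so a_3 = 1.
  5 = 2*2 + 1, so a_4 = 2.
  2 = 2*1 + 0, so a_5 = 2.
The remainder reaches 0 after 6 divisions, so the expansion has 6 partial quotients, read off in order.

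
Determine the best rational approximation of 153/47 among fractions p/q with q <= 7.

Expand x = 153/47 as a continued fraction with the Euclidean algorithm:
  153 = 3*47 + 12, so a_0 = 3.
  47 = 3*12 + 11, so a_1 = 3.
  12 = 1*11 + 1, so a_2 = 1.
  11 = 11*1 + 0, so a_3 = 11.
so x = [3; 3, 1, 11].
Convergents (p_i = a_i*p_{i-1} + p_{i-2}, q_i = a_i*q_{i-1} + q_{i-2} with p_{-2}=0, p_{-1}=1, q_{-2}=1, q_{-1}=0), until the denominator exceeds 7:
  i=0: a_0=3, p_0 = 3*1 + 0 = 3, q_0 = 3*0 + 1 = 1.
  i=1: a_1=3, p_1 = 3*3 + 1 = 10, q_1 = 3*1 + 0 = 3.
  i=2: a_2=1, p_2 = 1*10 + 3 = 13, q_2 = 1*3 + 1 = 4.
  i=3: a_3=11, p_3 = 11*13 + 10 = 153, q_3 = 11*4 + 3 = 47.
q_3 = 47 > 7, so the last convergent with denominator <= 7 is p_2/q_2 = 13/4.
The closest fraction with denominator <= 7 is either p_2/q_2 or the intermediate fraction (k*p_2 + p_1)/(k*q_2 + q_1) with the largest k >= 1 whose denominator stays <= 7; these approach x as k grows, and every other convergent or intermediate fraction in range is farther away.
Largest k: floor((7 - q_1)/q_2) = floor((7 - 3)/4) = 1.
That gives (1*13 + 10)/(1*4 + 3) = 23/7.
Compare the errors: |x - 13/4| = |153*4 - 13*47|/(47*4) = 1/188, and |x - 23/7| = |153*7 - 23*47|/(47*7) = 10/329.
Cross-multiplying, 1*329 = 329 < 1880 = 10*188, so 1/188 is smaller: the convergent 13/4 is closer to x than 23/7.

13/4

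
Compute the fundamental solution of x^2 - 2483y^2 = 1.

(x, y) = (13753, 276)

First expand sqrt(2483) as a continued fraction. With x_i = (sqrt(2483) + m_i)/d_i and (m_0, d_0) = (0, 1): a_0 = floor(sqrt(2483)) = 49, since 49^2 = 2401 <= 2483 < 2500 = 50^2.
Iterate m_{i+1} = d_i*a_i - m_i, d_{i+1} = (2483 - m_{i+1}^2)/d_i, a_{i+1} = floor((a_0 + m_{i+1})/d_{i+1}):
  m_1 = 1*49 - 0 = 49, d_1 = (2483 - 49^2)/1 = 82/1 = 82, a_1 = floor((49 + 49)/82) = 1.
  m_2 = 82*1 - 49 = 33, d_2 = (2483 - 33^2)/82 = 1394/82 = 17, a_2 = floor((49 + 33)/17) = 4.
  m_3 = 17*4 - 33 = 35, d_3 = (2483 - 35^2)/17 = 1258/17 = 74, a_3 = floor((49 + 35)/74) = 1.
  m_4 = 74*1 - 35 = 39, d_4 = (2483 - 39^2)/74 = 962/74 = 13, a_4 = floor((49 + 39)/13) = 6.
  m_5 = 13*6 - 39 = 39, d_5 = (2483 - 39^2)/13 = 962/13 = 74, a_5 = floor((49 + 39)/74) = 1.
  m_6 = 74*1 - 39 = 35, d_6 = (2483 - 35^2)/74 = 1258/74 = 17, a_6 = floor((49 + 35)/17) = 4.
  m_7 = 17*4 - 35 = 33, d_7 = (2483 - 33^2)/17 = 1394/17 = 82, a_7 = floor((49 + 33)/82) = 1.
  m_8 = 82*1 - 33 = 49, d_8 = (2483 - 49^2)/82 = 82/82 = 1, a_8 = floor((49 + 49)/1) = 98.
  m_9 = 1*98 - 49 = 49, d_9 = (2483 - 49^2)/1 = 82/1 = 82: (m_9, d_9) = (m_1, d_1) = (49, 82), so from here the quotients repeat a_1, ..., a_8; the period length is 8.
So sqrt(2483) = [49; (1, 4, 1, 6, 1, 4, 1, 98)] with period length k = 8.
k is even, so the fundamental solution of x^2 - 2483y^2 = 1 is (p_{k-1}, q_{k-1}) = (p_7, q_7); compute convergents through index 7.
Convergents (p_i = a_i*p_{i-1} + p_{i-2}, q_i = a_i*q_{i-1} + q_{i-2} with p_{-2}=0, p_{-1}=1, q_{-2}=1, q_{-1}=0):
  i=0: a_0=49, p_0 = 49*1 + 0 = 49, q_0 = 49*0 + 1 = 1.
  i=1: a_1=1, p_1 = 1*49 + 1 = 50, q_1 = 1*1 + 0 = 1.
  i=2: a_2=4, p_2 = 4*50 + 49 = 249, q_2 = 4*1 + 1 = 5.
  i=3: a_3=1, p_3 = 1*249 + 50 = 299, q_3 = 1*5 + 1 = 6.
  i=4: a_4=6, p_4 = 6*299 + 249 = 2043, q_4 = 6*6 + 5 = 41.
  i=5: a_5=1, p_5 = 1*2043 + 299 = 2342, q_5 = 1*41 + 6 = 47.
  i=6: a_6=4, p_6 = 4*2342 + 2043 = 11411, q_6 = 4*47 + 41 = 229.
  i=7: a_7=1, p_7 = 1*11411 + 2342 = 13753, q_7 = 1*229 + 47 = 276.
Check: 13753^2 - 2483*276^2 = 189145009 - 189145008 = 1, so (x, y) = (13753, 276) solves the equation, and by the theorem it is the least positive solution.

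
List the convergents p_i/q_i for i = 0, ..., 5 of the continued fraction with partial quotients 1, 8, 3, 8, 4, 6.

1/1, 9/8, 28/25, 233/208, 960/857, 5993/5350

Using the convergent recurrence p_i = a_i*p_{i-1} + p_{i-2}, q_i = a_i*q_{i-1} + q_{i-2} with p_{-2}=0, p_{-1}=1, q_{-2}=1, q_{-1}=0:
  i=0: a_0=1, p_0 = 1*1 + 0 = 1, q_0 = 1*0 + 1 = 1.
  i=1: a_1=8, p_1 = 8*1 + 1 = 9, q_1 = 8*1 + 0 = 8.
  i=2: a_2=3, p_2 = 3*9 + 1 = 28, q_2 = 3*8 + 1 = 25.
  i=3: a_3=8, p_3 = 8*28 + 9 = 233, q_3 = 8*25 + 8 = 208.
  i=4: a_4=4, p_4 = 4*233 + 28 = 960, q_4 = 4*208 + 25 = 857.
  i=5: a_5=6, p_5 = 6*960 + 233 = 5993, q_5 = 6*857 + 208 = 5350.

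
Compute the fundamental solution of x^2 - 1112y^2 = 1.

First expand sqrt(1112) as a continued fraction. With x_i = (sqrt(1112) + m_i)/d_i and (m_0, d_0) = (0, 1): a_0 = floor(sqrt(1112)) = 33, since 33^2 = 1089 <= 1112 < 1156 = 34^2.
Iterate m_{i+1} = d_i*a_i - m_i, d_{i+1} = (1112 - m_{i+1}^2)/d_i, a_{i+1} = floor((a_0 + m_{i+1})/d_{i+1}):
  m_1 = 1*33 - 0 = 33, d_1 = (1112 - 33^2)/1 = 23/1 = 23, a_1 = floor((33 + 33)/23) = 2.
  m_2 = 23*2 - 33 = 13, d_2 = (1112 - 13^2)/23 = 943/23 = 41, a_2 = floor((33 + 13)/41) = 1.
  m_3 = 41*1 - 13 = 28, d_3 = (1112 - 28^2)/41 = 328/41 = 8, a_3 = floor((33 + 28)/8) = 7.
  m_4 = 8*7 - 28 = 28, d_4 = (1112 - 28^2)/8 = 328/8 = 41, a_4 = floor((33 + 28)/41) = 1.
  m_5 = 41*1 - 28 = 13, d_5 = (1112 - 13^2)/41 = 943/41 = 23, a_5 = floor((33 + 13)/23) = 2.
  m_6 = 23*2 - 13 = 33, d_6 = (1112 - 33^2)/23 = 23/23 = 1, a_6 = floor((33 + 33)/1) = 66.
  m_7 = 1*66 - 33 = 33, d_7 = (1112 - 33^2)/1 = 23/1 = 23: (m_7, d_7) = (m_1, d_1) = (33, 23), so from here the quotients repeat a_1, ..., a_6; the period length is 6.
So sqrt(1112) = [33; (2, 1, 7, 1, 2, 66)] with period length k = 6.
k is even, so the fundamental solution of x^2 - 1112y^2 = 1 is (p_{k-1}, q_{k-1}) = (p_5, q_5); compute convergents through index 5.
Convergents (p_i = a_i*p_{i-1} + p_{i-2}, q_i = a_i*q_{i-1} + q_{i-2} with p_{-2}=0, p_{-1}=1, q_{-2}=1, q_{-1}=0):
  i=0: a_0=33, p_0 = 33*1 + 0 = 33, q_0 = 33*0 + 1 = 1.
  i=1: a_1=2, p_1 = 2*33 + 1 = 67, q_1 = 2*1 + 0 = 2.
  i=2: a_2=1, p_2 = 1*67 + 33 = 100, q_2 = 1*2 + 1 = 3.
  i=3: a_3=7, p_3 = 7*100 + 67 = 767, q_3 = 7*3 + 2 = 23.
  i=4: a_4=1, p_4 = 1*767 + 100 = 867, q_4 = 1*23 + 3 = 26.
  i=5: a_5=2, p_5 = 2*867 + 767 = 2501, q_5 = 2*26 + 23 = 75.
Check: 2501^2 - 1112*75^2 = 6255001 - 6255000 = 1, so (x, y) = (2501, 75) solves the equation, and by the theorem it is the least positive solution.

(x, y) = (2501, 75)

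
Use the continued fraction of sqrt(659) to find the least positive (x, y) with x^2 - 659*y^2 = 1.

First expand sqrt(659) as a continued fraction. With x_i = (sqrt(659) + m_i)/d_i and (m_0, d_0) = (0, 1): a_0 = floor(sqrt(659)) = 25, since 25^2 = 625 <= 659 < 676 = 26^2.
Iterate m_{i+1} = d_i*a_i - m_i, d_{i+1} = (659 - m_{i+1}^2)/d_i, a_{i+1} = floor((a_0 + m_{i+1})/d_{i+1}):
  m_1 = 1*25 - 0 = 25, d_1 = (659 - 25^2)/1 = 34/1 = 34, a_1 = floor((25 + 25)/34) = 1.
  m_2 = 34*1 - 25 = 9, d_2 = (659 - 9^2)/34 = 578/34 = 17, a_2 = floor((25 + 9)/17) = 2.
  m_3 = 17*2 - 9 = 25, d_3 = (659 - 25^2)/17 = 34/17 = 2, a_3 = floor((25 + 25)/2) = 25.
  m_4 = 2*25 - 25 = 25, d_4 = (659 - 25^2)/2 = 34/2 = 17, a_4 = floor((25 + 25)/17) = 2.
  m_5 = 17*2 - 25 = 9, d_5 = (659 - 9^2)/17 = 578/17 = 34, a_5 = floor((25 + 9)/34) = 1.
  m_6 = 34*1 - 9 = 25, d_6 = (659 - 25^2)/34 = 34/34 = 1, a_6 = floor((25 + 25)/1) = 50.
  m_7 = 1*50 - 25 = 25, d_7 = (659 - 25^2)/1 = 34/1 = 34: (m_7, d_7) = (m_1, d_1) = (25, 34), so from here the quotients repeat a_1, ..., a_6; the period length is 6.
So sqrt(659) = [25; (1, 2, 25, 2, 1, 50)] with period length k = 6.
k is even, so the fundamental solution of x^2 - 659y^2 = 1 is (p_{k-1}, q_{k-1}) = (p_5, q_5); compute convergents through index 5.
Convergents (p_i = a_i*p_{i-1} + p_{i-2}, q_i = a_i*q_{i-1} + q_{i-2} with p_{-2}=0, p_{-1}=1, q_{-2}=1, q_{-1}=0):
  i=0: a_0=25, p_0 = 25*1 + 0 = 25, q_0 = 25*0 + 1 = 1.
  i=1: a_1=1, p_1 = 1*25 + 1 = 26, q_1 = 1*1 + 0 = 1.
  i=2: a_2=2, p_2 = 2*26 + 25 = 77, q_2 = 2*1 + 1 = 3.
  i=3: a_3=25, p_3 = 25*77 + 26 = 1951, q_3 = 25*3 + 1 = 76.
  i=4: a_4=2, p_4 = 2*1951 + 77 = 3979, q_4 = 2*76 + 3 = 155.
  i=5: a_5=1, p_5 = 1*3979 + 1951 = 5930, q_5 = 1*155 + 76 = 231.
Check: 5930^2 - 659*231^2 = 35164900 - 35164899 = 1, so (x, y) = (5930, 231) solves the equation, and by the theorem it is the least positive solution.

(x, y) = (5930, 231)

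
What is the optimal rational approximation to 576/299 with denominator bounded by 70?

Expand x = 576/299 as a continued fraction with the Euclidean algorithm:
  576 = 1*299 + 277, so a_0 = 1.
  299 = 1*277 + 22, so a_1 = 1.
  277 = 12*22 + 13, so a_2 = 12.
  22 = 1*13 + 9, so a_3 = 1.
  13 = 1*9 + 4, so a_4 = 1.
  9 = 2*4 + 1, so a_5 = 2.
  4 = 4*1 + 0, so a_6 = 4.
so x = [1; 1, 12, 1, 1, 2, 4].
Convergents (p_i = a_i*p_{i-1} + p_{i-2}, q_i = a_i*q_{i-1} + q_{i-2} with p_{-2}=0, p_{-1}=1, q_{-2}=1, q_{-1}=0), until the denominator exceeds 70:
  i=0: a_0=1, p_0 = 1*1 + 0 = 1, q_0 = 1*0 + 1 = 1.
  i=1: a_1=1, p_1 = 1*1 + 1 = 2, q_1 = 1*1 + 0 = 1.
  i=2: a_2=12, p_2 = 12*2 + 1 = 25, q_2 = 12*1 + 1 = 13.
  i=3: a_3=1, p_3 = 1*25 + 2 = 27, q_3 = 1*13 + 1 = 14.
  i=4: a_4=1, p_4 = 1*27 + 25 = 52, q_4 = 1*14 + 13 = 27.
  i=5: a_5=2, p_5 = 2*52 + 27 = 131, q_5 = 2*27 + 14 = 68.
  i=6: a_6=4, p_6 = 4*131 + 52 = 576, q_6 = 4*68 + 27 = 299.
q_6 = 299 > 70, so the last convergent with denominator <= 70 is p_5/q_5 = 131/68.
The closest fraction with denominator <= 70 is either p_5/q_5 or the intermediate fraction (k*p_5 + p_4)/(k*q_5 + q_4) with the largest k >= 1 whose denominator stays <= 70; these approach x as k grows, and every other convergent or intermediate fraction in range is farther away.
Largest k: floor((70 - q_4)/q_5) = floor((70 - 27)/68) = 0.
Since k = 0, no intermediate fraction beyond p_5/q_5 has denominator <= 70, so the convergent 131/68 is the closest (its error is |576*68 - 131*299|/(299*68) = 1/20332).

131/68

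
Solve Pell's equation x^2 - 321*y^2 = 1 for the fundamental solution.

First expand sqrt(321) as a continued fraction. With x_i = (sqrt(321) + m_i)/d_i and (m_0, d_0) = (0, 1): a_0 = floor(sqrt(321)) = 17, since 17^2 = 289 <= 321 < 324 = 18^2.
Iterate m_{i+1} = d_i*a_i - m_i, d_{i+1} = (321 - m_{i+1}^2)/d_i, a_{i+1} = floor((a_0 + m_{i+1})/d_{i+1}):
  m_1 = 1*17 - 0 = 17, d_1 = (321 - 17^2)/1 = 32/1 = 32, a_1 = floor((17 + 17)/32) = 1.
  m_2 = 32*1 - 17 = 15, d_2 = (321 - 15^2)/32 = 96/32 = 3, a_2 = floor((17 + 15)/3) = 10.
  m_3 = 3*10 - 15 = 15, d_3 = (321 - 15^2)/3 = 96/3 = 32, a_3 = floor((17 + 15)/32) = 1.
  m_4 = 32*1 - 15 = 17, d_4 = (321 - 17^2)/32 = 32/32 = 1, a_4 = floor((17 + 17)/1) = 34.
  m_5 = 1*34 - 17 = 17, d_5 = (321 - 17^2)/1 = 32/1 = 32: (m_5, d_5) = (m_1, d_1) = (17, 32), so from here the quotients repeat a_1, ..., a_4; the period length is 4.
So sqrt(321) = [17; (1, 10, 1, 34)] with period length k = 4.
k is even, so the fundamental solution of x^2 - 321y^2 = 1 is (p_{k-1}, q_{k-1}) = (p_3, q_3); compute convergents through index 3.
Convergents (p_i = a_i*p_{i-1} + p_{i-2}, q_i = a_i*q_{i-1} + q_{i-2} with p_{-2}=0, p_{-1}=1, q_{-2}=1, q_{-1}=0):
  i=0: a_0=17, p_0 = 17*1 + 0 = 17, q_0 = 17*0 + 1 = 1.
  i=1: a_1=1, p_1 = 1*17 + 1 = 18, q_1 = 1*1 + 0 = 1.
  i=2: a_2=10, p_2 = 10*18 + 17 = 197, q_2 = 10*1 + 1 = 11.
  i=3: a_3=1, p_3 = 1*197 + 18 = 215, q_3 = 1*11 + 1 = 12.
Check: 215^2 - 321*12^2 = 46225 - 46224 = 1, so (x, y) = (215, 12) solves the equation, and by the theorem it is the least positive solution.

(x, y) = (215, 12)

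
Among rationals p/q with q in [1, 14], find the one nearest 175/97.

Expand x = 175/97 as a continued fraction with the Euclidean algorithm:
  175 = 1*97 + 78, so a_0 = 1.
  97 = 1*78 + 19, so a_1 = 1.
  78 = 4*19 + 2, so a_2 = 4.
  19 = 9*2 + 1, so a_3 = 9.
  2 = 2*1 + 0, so a_4 = 2.
so x = [1; 1, 4, 9, 2].
Convergents (p_i = a_i*p_{i-1} + p_{i-2}, q_i = a_i*q_{i-1} + q_{i-2} with p_{-2}=0, p_{-1}=1, q_{-2}=1, q_{-1}=0), until the denominator exceeds 14:
  i=0: a_0=1, p_0 = 1*1 + 0 = 1, q_0 = 1*0 + 1 = 1.
  i=1: a_1=1, p_1 = 1*1 + 1 = 2, q_1 = 1*1 + 0 = 1.
  i=2: a_2=4, p_2 = 4*2 + 1 = 9, q_2 = 4*1 + 1 = 5.
  i=3: a_3=9, p_3 = 9*9 + 2 = 83, q_3 = 9*5 + 1 = 46.
q_3 = 46 > 14, so the last convergent with denominator <= 14 is p_2/q_2 = 9/5.
The closest fraction with denominator <= 14 is either p_2/q_2 or the intermediate fraction (k*p_2 + p_1)/(k*q_2 + q_1) with the largest k >= 1 whose denominator stays <= 14; these approach x as k grows, and every other convergent or intermediate fraction in range is farther away.
Largest k: floor((14 - q_1)/q_2) = floor((14 - 1)/5) = 2.
That gives (2*9 + 2)/(2*5 + 1) = 20/11.
Compare the errors: |x - 9/5| = |175*5 - 9*97|/(97*5) = 2/485, and |x - 20/11| = |175*11 - 20*97|/(97*11) = 15/1067.
Cross-multiplying, 2*1067 = 2134 < 7275 = 15*485, so 2/485 is smaller: the convergent 9/5 is closer to x than 20/11.

9/5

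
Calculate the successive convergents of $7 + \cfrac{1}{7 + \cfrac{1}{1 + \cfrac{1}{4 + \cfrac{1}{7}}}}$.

Using the convergent recurrence p_i = a_i*p_{i-1} + p_{i-2}, q_i = a_i*q_{i-1} + q_{i-2} with p_{-2}=0, p_{-1}=1, q_{-2}=1, q_{-1}=0:
  i=0: a_0=7, p_0 = 7*1 + 0 = 7, q_0 = 7*0 + 1 = 1.
  i=1: a_1=7, p_1 = 7*7 + 1 = 50, q_1 = 7*1 + 0 = 7.
  i=2: a_2=1, p_2 = 1*50 + 7 = 57, q_2 = 1*7 + 1 = 8.
  i=3: a_3=4, p_3 = 4*57 + 50 = 278, q_3 = 4*8 + 7 = 39.
  i=4: a_4=7, p_4 = 7*278 + 57 = 2003, q_4 = 7*39 + 8 = 281.

7/1, 50/7, 57/8, 278/39, 2003/281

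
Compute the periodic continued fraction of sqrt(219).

Write x_i = (sqrt(219) + m_i)/d_i with (m_0, d_0) = (0, 1). a_0 = floor(sqrt(219)) = 14, since 14^2 = 196 <= 219 < 225 = 15^2.
Iterate m_{i+1} = d_i*a_i - m_i, d_{i+1} = (219 - m_{i+1}^2)/d_i, a_{i+1} = floor((a_0 + m_{i+1})/d_{i+1}):
  m_1 = 1*14 - 0 = 14, d_1 = (219 - 14^2)/1 = 23/1 = 23, a_1 = floor((14 + 14)/23) = 1.
  m_2 = 23*1 - 14 = 9, d_2 = (219 - 9^2)/23 = 138/23 = 6, a_2 = floor((14 + 9)/6) = 3.
  m_3 = 6*3 - 9 = 9, d_3 = (219 - 9^2)/6 = 138/6 = 23, a_3 = floor((14 + 9)/23) = 1.
  m_4 = 23*1 - 9 = 14, d_4 = (219 - 14^2)/23 = 23/23 = 1, a_4 = floor((14 + 14)/1) = 28.
  m_5 = 1*28 - 14 = 14, d_5 = (219 - 14^2)/1 = 23/1 = 23: (m_5, d_5) = (m_1, d_1) = (14, 23), so from here the quotients repeat a_1, ..., a_4; the period length is 4.
Hence the expansion of sqrt(219) is a_0 = 14 followed by the repeating block 1, 3, 1, 28 (period 4).

[14; (1, 3, 1, 28)]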